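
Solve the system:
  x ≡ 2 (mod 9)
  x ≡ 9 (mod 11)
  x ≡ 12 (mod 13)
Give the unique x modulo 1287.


Moduli 9, 11, 13 are pairwise coprime; by CRT there is a unique solution modulo M = 9 · 11 · 13 = 1287.
Solve pairwise, accumulating the modulus:
  Start with x ≡ 2 (mod 9).
  Combine with x ≡ 9 (mod 11): since gcd(9, 11) = 1, we get a unique residue mod 99.
    Write x = 2 + 9·t and substitute into x ≡ 9 (mod 11): 9·t ≡ 9 − 2 = 7 (mod 11).
    The inverse of 9 mod 11 is 5 (since 9·5 = 45 = 4·11 + 1), so t ≡ 5·7 = 35 ≡ 2 (mod 11).
    Then x = 2 + 9·2 = 20, valid modulo lcm(9, 11) = 99: x ≡ 20 (mod 99).
  Combine with x ≡ 12 (mod 13): since gcd(99, 13) = 1, we get a unique residue mod 1287.
    Write x = 20 + 99·t and substitute into x ≡ 12 (mod 13): 99·t ≡ 12 − 20 = -8 (mod 13).
    Reduce coefficients mod 13: 8·t ≡ 5 (mod 13).
    The inverse of 8 mod 13 is 5 (since 8·5 = 40 = 3·13 + 1), so t ≡ 5·5 = 25 ≡ 12 (mod 13).
    Then x = 20 + 99·12 = 1208, valid modulo lcm(99, 13) = 1287: x ≡ 1208 (mod 1287).
Verify: 1208 mod 9 = 2 ✓, 1208 mod 11 = 9 ✓, 1208 mod 13 = 12 ✓.

x ≡ 1208 (mod 1287).


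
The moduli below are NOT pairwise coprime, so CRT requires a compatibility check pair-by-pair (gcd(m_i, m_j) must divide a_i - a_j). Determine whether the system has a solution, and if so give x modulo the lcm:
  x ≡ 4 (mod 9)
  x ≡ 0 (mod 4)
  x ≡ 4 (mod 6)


Moduli 9, 4, 6 are not pairwise coprime, so CRT works modulo lcm(m_i) when all pairwise compatibility conditions hold.
Pairwise compatibility: gcd(m_i, m_j) must divide a_i - a_j for every pair.
Merge one congruence at a time:
  Start: x ≡ 4 (mod 9).
  Combine with x ≡ 0 (mod 4): gcd(9, 4) = 1; 0 - 4 = -4, which IS divisible by 1, so compatible.
    Write x = 4 + 9·t and substitute into x ≡ 0 (mod 4): 9·t ≡ 0 − 4 = -4 (mod 4).
    Reduce coefficients mod 4: 1·t ≡ 0 (mod 4).
    So t ≡ 0 (mod 4).
    Then x = 4 + 9·0 = 4, valid modulo lcm(9, 4) = 36: x ≡ 4 (mod 36).
  Combine with x ≡ 4 (mod 6): gcd(36, 6) = 6; 4 - 4 = 0, which IS divisible by 6, so compatible.
    Write x = 4 + 36·t and substitute into x ≡ 4 (mod 6): 36·t ≡ 4 − 4 = 0 (mod 6).
    Divide the congruence (and modulus) by g = 6: 6·t ≡ 0 (mod 1).
    Modulo 1 every t works; take t = 0.
    Then x = 4 + 36·0 = 4, valid modulo lcm(36, 6) = 36: x ≡ 4 (mod 36).
Verify: 4 mod 9 = 4, 4 mod 4 = 0, 4 mod 6 = 4.

x ≡ 4 (mod 36).


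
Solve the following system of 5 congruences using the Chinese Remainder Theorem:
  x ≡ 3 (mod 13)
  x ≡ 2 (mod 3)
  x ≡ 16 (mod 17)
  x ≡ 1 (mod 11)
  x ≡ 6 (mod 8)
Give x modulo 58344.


Product of moduli M = 13 · 3 · 17 · 11 · 8 = 58344.
Merge one congruence at a time:
  Start: x ≡ 3 (mod 13).
  Combine with x ≡ 2 (mod 3); new modulus lcm = 39.
    Write x = 3 + 13·t and substitute into x ≡ 2 (mod 3): 13·t ≡ 2 − 3 = -1 (mod 3).
    Reduce coefficients mod 3: 1·t ≡ 2 (mod 3).
    So t ≡ 2 (mod 3).
    Then x = 3 + 13·2 = 29, valid modulo lcm(13, 3) = 39: x ≡ 29 (mod 39).
  Combine with x ≡ 16 (mod 17); new modulus lcm = 663.
    Write x = 29 + 39·t and substitute into x ≡ 16 (mod 17): 39·t ≡ 16 − 29 = -13 (mod 17).
    Reduce coefficients mod 17: 5·t ≡ 4 (mod 17).
    The inverse of 5 mod 17 is 7 (since 5·7 = 35 = 2·17 + 1), so t ≡ 7·4 = 28 ≡ 11 (mod 17).
    Then x = 29 + 39·11 = 458, valid modulo lcm(39, 17) = 663: x ≡ 458 (mod 663).
  Combine with x ≡ 1 (mod 11); new modulus lcm = 7293.
    Write x = 458 + 663·t and substitute into x ≡ 1 (mod 11): 663·t ≡ 1 − 458 = -457 (mod 11).
    Reduce coefficients mod 11: 3·t ≡ 5 (mod 11).
    The inverse of 3 mod 11 is 4 (since 3·4 = 12 = 1·11 + 1), so t ≡ 4·5 = 20 ≡ 9 (mod 11).
    Then x = 458 + 663·9 = 6425, valid modulo lcm(663, 11) = 7293: x ≡ 6425 (mod 7293).
  Combine with x ≡ 6 (mod 8); new modulus lcm = 58344.
    Write x = 6425 + 7293·t and substitute into x ≡ 6 (mod 8): 7293·t ≡ 6 − 6425 = -6419 (mod 8).
    Reduce coefficients mod 8: 5·t ≡ 5 (mod 8).
    The inverse of 5 mod 8 is 5 (since 5·5 = 25 = 3·8 + 1), so t ≡ 5·5 = 25 ≡ 1 (mod 8).
    Then x = 6425 + 7293·1 = 13718, valid modulo lcm(7293, 8) = 58344: x ≡ 13718 (mod 58344).
Verify against each original: 13718 mod 13 = 3, 13718 mod 3 = 2, 13718 mod 17 = 16, 13718 mod 11 = 1, 13718 mod 8 = 6.

x ≡ 13718 (mod 58344).


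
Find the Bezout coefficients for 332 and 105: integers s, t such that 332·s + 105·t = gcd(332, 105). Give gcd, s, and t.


Euclidean algorithm on (332, 105) — divide until remainder is 0:
  332 = 3 · 105 + 17
  105 = 6 · 17 + 3
  17 = 5 · 3 + 2
  3 = 1 · 2 + 1
  2 = 2 · 1 + 0
gcd(332, 105) = 1.
Track Bezout coefficients alongside the remainders: start with r₀ = 332 = a·1 + b·0 (s = 1, t = 0) and r₁ = 105 = a·0 + b·1 (s = 0, t = 1); each new remainder r_{k+1} = r_{k-1} − q_k·r_k inherits s_{k+1} = s_{k-1} − q_k·s_k, t_{k+1} = t_{k-1} − q_k·t_k, so r_k = a·s_k + b·t_k at every step:
  q = 3: r = 17, s = 1 − 3·0 = 1, t = 0 − 3·1 = -3  (check: 332·1 + 105·(-3) = 17)
  q = 6: r = 3, s = 0 − 6·1 = -6, t = 1 − 6·(-3) = 19  (check: 332·(-6) + 105·19 = 3)
  q = 5: r = 2, s = 1 − 5·(-6) = 31, t = -3 − 5·19 = -98  (check: 332·31 + 105·(-98) = 2)
  q = 1: r = 1, s = -6 − 1·31 = -37, t = 19 − 1·(-98) = 117  (check: 332·(-37) + 105·117 = 1)
The row with r = 1 (the gcd) gives the Bezout coefficients s = -37, t = 117.
Result: 332 · (-37) + 105 · (117) = 1.

gcd(332, 105) = 1; s = -37, t = 117 (check: 332·(-37) + 105·117 = 1).


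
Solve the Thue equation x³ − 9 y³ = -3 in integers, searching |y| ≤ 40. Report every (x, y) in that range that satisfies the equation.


The equation is x³ - 9y³ = -3. For fixed y, x³ = 9·y³ − 3, so a solution requires the RHS to be a perfect cube.
Strategy: iterate y from -40 to 40, compute RHS = 9·y³ − 3, and check whether it is a (positive or negative) perfect cube.
Check small values of y:
  y = 0: RHS = -3 is not a perfect cube.
  y = 1: RHS = 6 is not a perfect cube.
  y = -1: RHS = -12 is not a perfect cube.
  y = 2: RHS = 69 is not a perfect cube.
  y = -2: RHS = -75 is not a perfect cube.
  y = 3: RHS = 240 is not a perfect cube.
  y = -3: RHS = -246 is not a perfect cube.
Continuing the search up to |y| = 40 finds no solutions either.
No (x, y) in the scanned range satisfies the equation.

No integer solutions with |y| ≤ 40.


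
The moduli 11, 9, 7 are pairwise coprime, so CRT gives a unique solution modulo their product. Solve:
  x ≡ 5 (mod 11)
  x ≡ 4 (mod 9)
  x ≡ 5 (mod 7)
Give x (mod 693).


Moduli 11, 9, 7 are pairwise coprime; by CRT there is a unique solution modulo M = 11 · 9 · 7 = 693.
Solve pairwise, accumulating the modulus:
  Start with x ≡ 5 (mod 11).
  Combine with x ≡ 4 (mod 9): since gcd(11, 9) = 1, we get a unique residue mod 99.
    Write x = 5 + 11·t and substitute into x ≡ 4 (mod 9): 11·t ≡ 4 − 5 = -1 (mod 9).
    Reduce coefficients mod 9: 2·t ≡ 8 (mod 9).
    The inverse of 2 mod 9 is 5 (since 2·5 = 10 = 1·9 + 1), so t ≡ 5·8 = 40 ≡ 4 (mod 9).
    Then x = 5 + 11·4 = 49, valid modulo lcm(11, 9) = 99: x ≡ 49 (mod 99).
  Combine with x ≡ 5 (mod 7): since gcd(99, 7) = 1, we get a unique residue mod 693.
    Write x = 49 + 99·t and substitute into x ≡ 5 (mod 7): 99·t ≡ 5 − 49 = -44 (mod 7).
    Reduce coefficients mod 7: 1·t ≡ 5 (mod 7).
    So t ≡ 5 (mod 7).
    Then x = 49 + 99·5 = 544, valid modulo lcm(99, 7) = 693: x ≡ 544 (mod 693).
Verify: 544 mod 11 = 5 ✓, 544 mod 9 = 4 ✓, 544 mod 7 = 5 ✓.

x ≡ 544 (mod 693).


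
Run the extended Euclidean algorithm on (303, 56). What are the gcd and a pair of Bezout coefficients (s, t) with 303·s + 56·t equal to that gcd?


Euclidean algorithm on (303, 56) — divide until remainder is 0:
  303 = 5 · 56 + 23
  56 = 2 · 23 + 10
  23 = 2 · 10 + 3
  10 = 3 · 3 + 1
  3 = 3 · 1 + 0
gcd(303, 56) = 1.
Track Bezout coefficients alongside the remainders: start with r₀ = 303 = a·1 + b·0 (s = 1, t = 0) and r₁ = 56 = a·0 + b·1 (s = 0, t = 1); each new remainder r_{k+1} = r_{k-1} − q_k·r_k inherits s_{k+1} = s_{k-1} − q_k·s_k, t_{k+1} = t_{k-1} − q_k·t_k, so r_k = a·s_k + b·t_k at every step:
  q = 5: r = 23, s = 1 − 5·0 = 1, t = 0 − 5·1 = -5  (check: 303·1 + 56·(-5) = 23)
  q = 2: r = 10, s = 0 − 2·1 = -2, t = 1 − 2·(-5) = 11  (check: 303·(-2) + 56·11 = 10)
  q = 2: r = 3, s = 1 − 2·(-2) = 5, t = -5 − 2·11 = -27  (check: 303·5 + 56·(-27) = 3)
  q = 3: r = 1, s = -2 − 3·5 = -17, t = 11 − 3·(-27) = 92  (check: 303·(-17) + 56·92 = 1)
The row with r = 1 (the gcd) gives the Bezout coefficients s = -17, t = 92.
Result: 303 · (-17) + 56 · (92) = 1.

gcd(303, 56) = 1; s = -17, t = 92 (check: 303·(-17) + 56·92 = 1).


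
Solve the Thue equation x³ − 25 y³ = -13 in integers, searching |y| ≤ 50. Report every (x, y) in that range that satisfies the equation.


The equation is x³ - 25y³ = -13. For fixed y, x³ = 25·y³ − 13, so a solution requires the RHS to be a perfect cube.
Strategy: iterate y from -50 to 50, compute RHS = 25·y³ − 13, and check whether it is a (positive or negative) perfect cube.
Check small values of y:
  y = 0: RHS = -13 is not a perfect cube.
  y = 1: RHS = 12 is not a perfect cube.
  y = -1: RHS = -38 is not a perfect cube.
  y = 2: RHS = 187 is not a perfect cube.
  y = -2: RHS = -213 is not a perfect cube.
  y = 3: RHS = 662 is not a perfect cube.
  y = -3: RHS = -688 is not a perfect cube.
Continuing the search up to |y| = 50 finds no solutions either.
No (x, y) in the scanned range satisfies the equation.

No integer solutions with |y| ≤ 50.


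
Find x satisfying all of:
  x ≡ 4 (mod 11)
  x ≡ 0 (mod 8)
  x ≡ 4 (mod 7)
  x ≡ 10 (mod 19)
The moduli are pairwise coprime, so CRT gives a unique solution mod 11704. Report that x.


Product of moduli M = 11 · 8 · 7 · 19 = 11704.
Merge one congruence at a time:
  Start: x ≡ 4 (mod 11).
  Combine with x ≡ 0 (mod 8); new modulus lcm = 88.
    Write x = 4 + 11·t and substitute into x ≡ 0 (mod 8): 11·t ≡ 0 − 4 = -4 (mod 8).
    Reduce coefficients mod 8: 3·t ≡ 4 (mod 8).
    The inverse of 3 mod 8 is 3 (since 3·3 = 9 = 1·8 + 1), so t ≡ 3·4 = 12 ≡ 4 (mod 8).
    Then x = 4 + 11·4 = 48, valid modulo lcm(11, 8) = 88: x ≡ 48 (mod 88).
  Combine with x ≡ 4 (mod 7); new modulus lcm = 616.
    Write x = 48 + 88·t and substitute into x ≡ 4 (mod 7): 88·t ≡ 4 − 48 = -44 (mod 7).
    Reduce coefficients mod 7: 4·t ≡ 5 (mod 7).
    The inverse of 4 mod 7 is 2 (since 4·2 = 8 = 1·7 + 1), so t ≡ 2·5 = 10 ≡ 3 (mod 7).
    Then x = 48 + 88·3 = 312, valid modulo lcm(88, 7) = 616: x ≡ 312 (mod 616).
  Combine with x ≡ 10 (mod 19); new modulus lcm = 11704.
    Write x = 312 + 616·t and substitute into x ≡ 10 (mod 19): 616·t ≡ 10 − 312 = -302 (mod 19).
    Reduce coefficients mod 19: 8·t ≡ 2 (mod 19).
    The inverse of 8 mod 19 is 12 (since 8·12 = 96 = 5·19 + 1), so t ≡ 12·2 = 24 ≡ 5 (mod 19).
    Then x = 312 + 616·5 = 3392, valid modulo lcm(616, 19) = 11704: x ≡ 3392 (mod 11704).
Verify against each original: 3392 mod 11 = 4, 3392 mod 8 = 0, 3392 mod 7 = 4, 3392 mod 19 = 10.

x ≡ 3392 (mod 11704).


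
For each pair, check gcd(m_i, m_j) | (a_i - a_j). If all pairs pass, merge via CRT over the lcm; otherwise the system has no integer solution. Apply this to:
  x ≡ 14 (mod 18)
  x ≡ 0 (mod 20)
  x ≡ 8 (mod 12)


Moduli 18, 20, 12 are not pairwise coprime, so CRT works modulo lcm(m_i) when all pairwise compatibility conditions hold.
Pairwise compatibility: gcd(m_i, m_j) must divide a_i - a_j for every pair.
Merge one congruence at a time:
  Start: x ≡ 14 (mod 18).
  Combine with x ≡ 0 (mod 20): gcd(18, 20) = 2; 0 - 14 = -14, which IS divisible by 2, so compatible.
    Write x = 14 + 18·t and substitute into x ≡ 0 (mod 20): 18·t ≡ 0 − 14 = -14 (mod 20).
    Divide the congruence (and modulus) by g = 2: 9·t ≡ -7 (mod 10).
    Reduce coefficients mod 10: 9·t ≡ 3 (mod 10).
    The inverse of 9 mod 10 is 9 (since 9·9 = 81 = 8·10 + 1), so t ≡ 9·3 = 27 ≡ 7 (mod 10).
    Then x = 14 + 18·7 = 140, valid modulo lcm(18, 20) = 180: x ≡ 140 (mod 180).
  Combine with x ≡ 8 (mod 12): gcd(180, 12) = 12; 8 - 140 = -132, which IS divisible by 12, so compatible.
    Write x = 140 + 180·t and substitute into x ≡ 8 (mod 12): 180·t ≡ 8 − 140 = -132 (mod 12).
    Divide the congruence (and modulus) by g = 12: 15·t ≡ -11 (mod 1).
    Modulo 1 every t works; take t = 0.
    Then x = 140 + 180·0 = 140, valid modulo lcm(180, 12) = 180: x ≡ 140 (mod 180).
Verify: 140 mod 18 = 14, 140 mod 20 = 0, 140 mod 12 = 8.

x ≡ 140 (mod 180).


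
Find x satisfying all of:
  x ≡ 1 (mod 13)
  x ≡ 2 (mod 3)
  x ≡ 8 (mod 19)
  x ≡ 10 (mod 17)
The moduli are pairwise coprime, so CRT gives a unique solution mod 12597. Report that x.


Product of moduli M = 13 · 3 · 19 · 17 = 12597.
Merge one congruence at a time:
  Start: x ≡ 1 (mod 13).
  Combine with x ≡ 2 (mod 3); new modulus lcm = 39.
    Write x = 1 + 13·t and substitute into x ≡ 2 (mod 3): 13·t ≡ 2 − 1 = 1 (mod 3).
    Reduce coefficients mod 3: 1·t ≡ 1 (mod 3).
    So t ≡ 1 (mod 3).
    Then x = 1 + 13·1 = 14, valid modulo lcm(13, 3) = 39: x ≡ 14 (mod 39).
  Combine with x ≡ 8 (mod 19); new modulus lcm = 741.
    Write x = 14 + 39·t and substitute into x ≡ 8 (mod 19): 39·t ≡ 8 − 14 = -6 (mod 19).
    Reduce coefficients mod 19: 1·t ≡ 13 (mod 19).
    So t ≡ 13 (mod 19).
    Then x = 14 + 39·13 = 521, valid modulo lcm(39, 19) = 741: x ≡ 521 (mod 741).
  Combine with x ≡ 10 (mod 17); new modulus lcm = 12597.
    Write x = 521 + 741·t and substitute into x ≡ 10 (mod 17): 741·t ≡ 10 − 521 = -511 (mod 17).
    Reduce coefficients mod 17: 10·t ≡ 16 (mod 17).
    The inverse of 10 mod 17 is 12 (since 10·12 = 120 = 7·17 + 1), so t ≡ 12·16 = 192 ≡ 5 (mod 17).
    Then x = 521 + 741·5 = 4226, valid modulo lcm(741, 17) = 12597: x ≡ 4226 (mod 12597).
Verify against each original: 4226 mod 13 = 1, 4226 mod 3 = 2, 4226 mod 19 = 8, 4226 mod 17 = 10.

x ≡ 4226 (mod 12597).


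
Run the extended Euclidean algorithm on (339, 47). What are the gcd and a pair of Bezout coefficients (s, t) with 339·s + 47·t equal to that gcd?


Euclidean algorithm on (339, 47) — divide until remainder is 0:
  339 = 7 · 47 + 10
  47 = 4 · 10 + 7
  10 = 1 · 7 + 3
  7 = 2 · 3 + 1
  3 = 3 · 1 + 0
gcd(339, 47) = 1.
Track Bezout coefficients alongside the remainders: start with r₀ = 339 = a·1 + b·0 (s = 1, t = 0) and r₁ = 47 = a·0 + b·1 (s = 0, t = 1); each new remainder r_{k+1} = r_{k-1} − q_k·r_k inherits s_{k+1} = s_{k-1} − q_k·s_k, t_{k+1} = t_{k-1} − q_k·t_k, so r_k = a·s_k + b·t_k at every step:
  q = 7: r = 10, s = 1 − 7·0 = 1, t = 0 − 7·1 = -7  (check: 339·1 + 47·(-7) = 10)
  q = 4: r = 7, s = 0 − 4·1 = -4, t = 1 − 4·(-7) = 29  (check: 339·(-4) + 47·29 = 7)
  q = 1: r = 3, s = 1 − 1·(-4) = 5, t = -7 − 1·29 = -36  (check: 339·5 + 47·(-36) = 3)
  q = 2: r = 1, s = -4 − 2·5 = -14, t = 29 − 2·(-36) = 101  (check: 339·(-14) + 47·101 = 1)
The row with r = 1 (the gcd) gives the Bezout coefficients s = -14, t = 101.
Result: 339 · (-14) + 47 · (101) = 1.

gcd(339, 47) = 1; s = -14, t = 101 (check: 339·(-14) + 47·101 = 1).


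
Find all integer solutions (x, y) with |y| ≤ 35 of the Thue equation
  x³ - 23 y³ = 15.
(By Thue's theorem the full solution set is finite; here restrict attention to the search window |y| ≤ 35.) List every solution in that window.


The equation is x³ - 23y³ = 15. For fixed y, x³ = 23·y³ + 15, so a solution requires the RHS to be a perfect cube.
Strategy: iterate y from -35 to 35, compute RHS = 23·y³ + 15, and check whether it is a (positive or negative) perfect cube.
Check small values of y:
  y = 0: RHS = 15 is not a perfect cube.
  y = 1: RHS = 38 is not a perfect cube.
  y = -1: RHS = -8 = (-2)³ ⇒ x = -2 works.
  y = 2: RHS = 199 is not a perfect cube.
  y = -2: RHS = -169 is not a perfect cube.
  y = 3: RHS = 636 is not a perfect cube.
  y = -3: RHS = -606 is not a perfect cube.
Continuing the search up to |y| = 35 finds no further solutions beyond those listed.
Collected solutions: (-2, -1).

Solutions (with |y| ≤ 35): (-2, -1).


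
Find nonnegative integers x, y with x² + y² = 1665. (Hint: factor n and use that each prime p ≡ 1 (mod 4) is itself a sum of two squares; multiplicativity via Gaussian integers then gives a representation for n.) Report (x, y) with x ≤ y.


Step 1: Factor n = 1665 = 3^2 · 5 · 37.
Step 2: Check the mod-4 condition on each prime factor: 3 ≡ 3 (mod 4), exponent 2 (must be even); 5 ≡ 1 (mod 4), exponent 1; 37 ≡ 1 (mod 4), exponent 1.
All primes ≡ 3 (mod 4) appear to even exponent (or don't appear), so by the two-squares theorem n IS expressible as a sum of two squares.
Step 3: Build a representation. Group n = k² · m with k = 3 and m = 5 · 37 = 185 (a product of primes ≡ 1 (mod 4)); a representation of m scales to one of n via (k·x)² + (k·y)² = k²(x² + y²). Each prime p ≡ 1 (mod 4) is itself a sum of two squares; find a² by testing p − a² for a perfect square:
  5: 5 − 1² = 4 = 2² ⇒ 5 = 1² + 2².
  37: 37 − 1² = 36 = 6² ⇒ 37 = 1² + 6².
  Combine using the Brahmagupta–Fibonacci identity (a² + b²)(c² + d²) = (ac − bd)² + (ad + bc)² = (ac + bd)² + (ad − bc)²:
  5 · 37 = 185: from (1² + 2²)(1² + 6²), take (1·1 − 2·6, 1·6 + 2·1) = (1 − 12, 6 + 2) = (-11, 8); dropping signs (only squares matter) gives (11, 8); check 11² + 8² = 121 + 64 = 185 ✓.
  Scale by k = 3: (3·11, 3·8) = (33, 24).
Step 4: Order so x ≤ y and verify: 24² + 33² = 576 + 1089 = 1665 = n. ✓

n = 1665 = 24² + 33² (one valid representation with x ≤ y).


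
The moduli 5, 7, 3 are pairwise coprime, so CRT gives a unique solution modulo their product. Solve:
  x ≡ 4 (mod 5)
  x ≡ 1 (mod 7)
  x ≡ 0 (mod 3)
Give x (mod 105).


Moduli 5, 7, 3 are pairwise coprime; by CRT there is a unique solution modulo M = 5 · 7 · 3 = 105.
Solve pairwise, accumulating the modulus:
  Start with x ≡ 4 (mod 5).
  Combine with x ≡ 1 (mod 7): since gcd(5, 7) = 1, we get a unique residue mod 35.
    Write x = 4 + 5·t and substitute into x ≡ 1 (mod 7): 5·t ≡ 1 − 4 = -3 (mod 7).
    Reduce coefficients mod 7: 5·t ≡ 4 (mod 7).
    The inverse of 5 mod 7 is 3 (since 5·3 = 15 = 2·7 + 1), so t ≡ 3·4 = 12 ≡ 5 (mod 7).
    Then x = 4 + 5·5 = 29, valid modulo lcm(5, 7) = 35: x ≡ 29 (mod 35).
  Combine with x ≡ 0 (mod 3): since gcd(35, 3) = 1, we get a unique residue mod 105.
    Write x = 29 + 35·t and substitute into x ≡ 0 (mod 3): 35·t ≡ 0 − 29 = -29 (mod 3).
    Reduce coefficients mod 3: 2·t ≡ 1 (mod 3).
    The inverse of 2 mod 3 is 2 (since 2·2 = 4 = 1·3 + 1), so t ≡ 2·1 = 2 ≡ 2 (mod 3).
    Then x = 29 + 35·2 = 99, valid modulo lcm(35, 3) = 105: x ≡ 99 (mod 105).
Verify: 99 mod 5 = 4 ✓, 99 mod 7 = 1 ✓, 99 mod 3 = 0 ✓.

x ≡ 99 (mod 105).


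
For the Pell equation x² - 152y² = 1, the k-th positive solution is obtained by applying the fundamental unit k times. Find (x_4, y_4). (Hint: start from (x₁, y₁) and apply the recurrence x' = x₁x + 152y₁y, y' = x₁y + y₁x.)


Step 1: Find the fundamental solution (x₁, y₁) of x² - 152y² = 1.
  Expand √152 as a continued fraction. a₀ = ⌊√152⌋ = 12; iterate m_{k+1} = d_k·a_k − m_k, d_{k+1} = (152 − m_{k+1}²)/d_k, a_{k+1} = ⌊(a₀ + m_{k+1})/d_{k+1}⌋ (starting m₀ = 0, d₀ = 1), with convergents p_k = a_k·p_{k-1} + p_{k-2}, q_k = a_k·q_{k-1} + q_{k-2} (p₋₁ = 1, q₋₁ = 0):
  k = 0: a₀ = 12; p₀/q₀ = 12/1; p₀² − 152·q₀² = 144 − 152 = -8.
  k = 1: m = 12, d = 8, a = ⌊(12 + 12)/8⌋ = 3; p/q = (3·12 + 1)/(3·1 + 0) = 37/3; p² − 152·q² = 1369 − 1368 = 1.
  The first convergent with p² − 152·q² = 1 gives the fundamental solution (x₁, y₁) = (37, 3).
Step 2: Apply the recurrence (x_{n+1}, y_{n+1}) = (x₁x_n + 152y₁y_n, x₁y_n + y₁x_n) repeatedly.
  From (x_1, y_1) = (37, 3): x_2 = 37·37 + 152·3·3 = 2737; y_2 = 37·3 + 3·37 = 222.
  From (x_2, y_2) = (2737, 222): x_3 = 37·2737 + 152·3·222 = 202501; y_3 = 37·222 + 3·2737 = 16425.
  From (x_3, y_3) = (202501, 16425): x_4 = 37·202501 + 152·3·16425 = 14982337; y_4 = 37·16425 + 3·202501 = 1215228.
Step 3: Verify x_4² - 152·y_4² = 224470421981569 - 224470421981568 = 1 (should be 1). ✓

(x_1, y_1) = (37, 3); (x_4, y_4) = (14982337, 1215228).


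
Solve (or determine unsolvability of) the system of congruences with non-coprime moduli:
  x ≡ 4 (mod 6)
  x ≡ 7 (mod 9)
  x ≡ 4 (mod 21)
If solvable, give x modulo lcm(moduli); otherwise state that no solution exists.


Moduli 6, 9, 21 are not pairwise coprime, so CRT works modulo lcm(m_i) when all pairwise compatibility conditions hold.
Pairwise compatibility: gcd(m_i, m_j) must divide a_i - a_j for every pair.
Merge one congruence at a time:
  Start: x ≡ 4 (mod 6).
  Combine with x ≡ 7 (mod 9): gcd(6, 9) = 3; 7 - 4 = 3, which IS divisible by 3, so compatible.
    Write x = 4 + 6·t and substitute into x ≡ 7 (mod 9): 6·t ≡ 7 − 4 = 3 (mod 9).
    Divide the congruence (and modulus) by g = 3: 2·t ≡ 1 (mod 3).
    The inverse of 2 mod 3 is 2 (since 2·2 = 4 = 1·3 + 1), so t ≡ 2·1 = 2 ≡ 2 (mod 3).
    Then x = 4 + 6·2 = 16, valid modulo lcm(6, 9) = 18: x ≡ 16 (mod 18).
  Combine with x ≡ 4 (mod 21): gcd(18, 21) = 3; 4 - 16 = -12, which IS divisible by 3, so compatible.
    Write x = 16 + 18·t and substitute into x ≡ 4 (mod 21): 18·t ≡ 4 − 16 = -12 (mod 21).
    Divide the congruence (and modulus) by g = 3: 6·t ≡ -4 (mod 7).
    Reduce coefficients mod 7: 6·t ≡ 3 (mod 7).
    The inverse of 6 mod 7 is 6 (since 6·6 = 36 = 5·7 + 1), so t ≡ 6·3 = 18 ≡ 4 (mod 7).
    Then x = 16 + 18·4 = 88, valid modulo lcm(18, 21) = 126: x ≡ 88 (mod 126).
Verify: 88 mod 6 = 4, 88 mod 9 = 7, 88 mod 21 = 4.

x ≡ 88 (mod 126).


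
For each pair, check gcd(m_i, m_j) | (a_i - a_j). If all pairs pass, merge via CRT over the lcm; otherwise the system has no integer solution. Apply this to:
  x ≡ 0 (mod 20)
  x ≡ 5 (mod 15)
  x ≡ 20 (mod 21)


Moduli 20, 15, 21 are not pairwise coprime, so CRT works modulo lcm(m_i) when all pairwise compatibility conditions hold.
Pairwise compatibility: gcd(m_i, m_j) must divide a_i - a_j for every pair.
Merge one congruence at a time:
  Start: x ≡ 0 (mod 20).
  Combine with x ≡ 5 (mod 15): gcd(20, 15) = 5; 5 - 0 = 5, which IS divisible by 5, so compatible.
    Write x = 0 + 20·t and substitute into x ≡ 5 (mod 15): 20·t ≡ 5 − 0 = 5 (mod 15).
    Divide the congruence (and modulus) by g = 5: 4·t ≡ 1 (mod 3).
    Reduce coefficients mod 3: 1·t ≡ 1 (mod 3).
    So t ≡ 1 (mod 3).
    Then x = 0 + 20·1 = 20, valid modulo lcm(20, 15) = 60: x ≡ 20 (mod 60).
  Combine with x ≡ 20 (mod 21): gcd(60, 21) = 3; 20 - 20 = 0, which IS divisible by 3, so compatible.
    Write x = 20 + 60·t and substitute into x ≡ 20 (mod 21): 60·t ≡ 20 − 20 = 0 (mod 21).
    Divide the congruence (and modulus) by g = 3: 20·t ≡ 0 (mod 7).
    Reduce coefficients mod 7: 6·t ≡ 0 (mod 7).
    The inverse of 6 mod 7 is 6 (since 6·6 = 36 = 5·7 + 1), so t ≡ 6·0 = 0 ≡ 0 (mod 7).
    Then x = 20 + 60·0 = 20, valid modulo lcm(60, 21) = 420: x ≡ 20 (mod 420).
Verify: 20 mod 20 = 0, 20 mod 15 = 5, 20 mod 21 = 20.

x ≡ 20 (mod 420).


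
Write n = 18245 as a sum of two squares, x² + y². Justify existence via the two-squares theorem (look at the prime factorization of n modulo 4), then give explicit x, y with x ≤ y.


Step 1: Factor n = 18245 = 5 · 41 · 89.
Step 2: Check the mod-4 condition on each prime factor: 5 ≡ 1 (mod 4), exponent 1; 41 ≡ 1 (mod 4), exponent 1; 89 ≡ 1 (mod 4), exponent 1.
All primes ≡ 3 (mod 4) appear to even exponent (or don't appear), so by the two-squares theorem n IS expressible as a sum of two squares.
Step 3: Build a representation. Here n = 5 · 41 · 89 is a product of primes ≡ 1 (mod 4). Each prime p ≡ 1 (mod 4) is itself a sum of two squares; find a² by testing p − a² for a perfect square:
  5: 5 − 1² = 4 = 2² ⇒ 5 = 1² + 2².
  41: 41 − 1² = 40, 41 − 2² = 37, 41 − 3² = 32, 41 − 4² = 25 = 5² ⇒ 41 = 4² + 5².
  89: 89 − 1² = 88, 89 − 2² = 85, 89 − 3² = 80, 89 − 4² = 73, 89 − 5² = 64 = 8² ⇒ 89 = 5² + 8².
  Combine using the Brahmagupta–Fibonacci identity (a² + b²)(c² + d²) = (ac − bd)² + (ad + bc)² = (ac + bd)² + (ad − bc)²:
  5 · 41 = 205: from (1² + 2²)(4² + 5²), take (1·4 − 2·5, 1·5 + 2·4) = (4 − 10, 5 + 8) = (-6, 13); dropping signs (only squares matter) gives (6, 13); check 6² + 13² = 36 + 169 = 205 ✓.
  205 · 89 = 18245: from (6² + 13²)(5² + 8²), take (6·5 − 13·8, 6·8 + 13·5) = (30 − 104, 48 + 65) = (-74, 113); dropping signs (only squares matter) gives (74, 113); check 74² + 113² = 5476 + 12769 = 18245 ✓.
Step 4: Order so x ≤ y and verify: 74² + 113² = 5476 + 12769 = 18245 = n. ✓

n = 18245 = 74² + 113² (one valid representation with x ≤ y).


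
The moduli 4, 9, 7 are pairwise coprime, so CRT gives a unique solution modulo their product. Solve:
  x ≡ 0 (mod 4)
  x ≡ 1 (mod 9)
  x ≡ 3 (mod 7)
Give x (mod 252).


Moduli 4, 9, 7 are pairwise coprime; by CRT there is a unique solution modulo M = 4 · 9 · 7 = 252.
Solve pairwise, accumulating the modulus:
  Start with x ≡ 0 (mod 4).
  Combine with x ≡ 1 (mod 9): since gcd(4, 9) = 1, we get a unique residue mod 36.
    Write x = 0 + 4·t and substitute into x ≡ 1 (mod 9): 4·t ≡ 1 − 0 = 1 (mod 9).
    The inverse of 4 mod 9 is 7 (since 4·7 = 28 = 3·9 + 1), so t ≡ 7·1 = 7 ≡ 7 (mod 9).
    Then x = 0 + 4·7 = 28, valid modulo lcm(4, 9) = 36: x ≡ 28 (mod 36).
  Combine with x ≡ 3 (mod 7): since gcd(36, 7) = 1, we get a unique residue mod 252.
    Write x = 28 + 36·t and substitute into x ≡ 3 (mod 7): 36·t ≡ 3 − 28 = -25 (mod 7).
    Reduce coefficients mod 7: 1·t ≡ 3 (mod 7).
    So t ≡ 3 (mod 7).
    Then x = 28 + 36·3 = 136, valid modulo lcm(36, 7) = 252: x ≡ 136 (mod 252).
Verify: 136 mod 4 = 0 ✓, 136 mod 9 = 1 ✓, 136 mod 7 = 3 ✓.

x ≡ 136 (mod 252).


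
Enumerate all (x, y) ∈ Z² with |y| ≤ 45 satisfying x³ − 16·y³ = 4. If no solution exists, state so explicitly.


The equation is x³ - 16y³ = 4. For fixed y, x³ = 16·y³ + 4, so a solution requires the RHS to be a perfect cube.
Strategy: iterate y from -45 to 45, compute RHS = 16·y³ + 4, and check whether it is a (positive or negative) perfect cube.
Check small values of y:
  y = 0: RHS = 4 is not a perfect cube.
  y = 1: RHS = 20 is not a perfect cube.
  y = -1: RHS = -12 is not a perfect cube.
  y = 2: RHS = 132 is not a perfect cube.
  y = -2: RHS = -124 is not a perfect cube.
  y = 3: RHS = 436 is not a perfect cube.
  y = -3: RHS = -428 is not a perfect cube.
Continuing the search up to |y| = 45 finds no solutions either.
No (x, y) in the scanned range satisfies the equation.

No integer solutions with |y| ≤ 45.


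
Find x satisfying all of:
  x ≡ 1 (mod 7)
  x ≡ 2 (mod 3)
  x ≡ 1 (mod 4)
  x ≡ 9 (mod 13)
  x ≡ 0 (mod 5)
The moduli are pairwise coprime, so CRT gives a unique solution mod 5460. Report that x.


Product of moduli M = 7 · 3 · 4 · 13 · 5 = 5460.
Merge one congruence at a time:
  Start: x ≡ 1 (mod 7).
  Combine with x ≡ 2 (mod 3); new modulus lcm = 21.
    Write x = 1 + 7·t and substitute into x ≡ 2 (mod 3): 7·t ≡ 2 − 1 = 1 (mod 3).
    Reduce coefficients mod 3: 1·t ≡ 1 (mod 3).
    So t ≡ 1 (mod 3).
    Then x = 1 + 7·1 = 8, valid modulo lcm(7, 3) = 21: x ≡ 8 (mod 21).
  Combine with x ≡ 1 (mod 4); new modulus lcm = 84.
    Write x = 8 + 21·t and substitute into x ≡ 1 (mod 4): 21·t ≡ 1 − 8 = -7 (mod 4).
    Reduce coefficients mod 4: 1·t ≡ 1 (mod 4).
    So t ≡ 1 (mod 4).
    Then x = 8 + 21·1 = 29, valid modulo lcm(21, 4) = 84: x ≡ 29 (mod 84).
  Combine with x ≡ 9 (mod 13); new modulus lcm = 1092.
    Write x = 29 + 84·t and substitute into x ≡ 9 (mod 13): 84·t ≡ 9 − 29 = -20 (mod 13).
    Reduce coefficients mod 13: 6·t ≡ 6 (mod 13).
    The inverse of 6 mod 13 is 11 (since 6·11 = 66 = 5·13 + 1), so t ≡ 11·6 = 66 ≡ 1 (mod 13).
    Then x = 29 + 84·1 = 113, valid modulo lcm(84, 13) = 1092: x ≡ 113 (mod 1092).
  Combine with x ≡ 0 (mod 5); new modulus lcm = 5460.
    Write x = 113 + 1092·t and substitute into x ≡ 0 (mod 5): 1092·t ≡ 0 − 113 = -113 (mod 5).
    Reduce coefficients mod 5: 2·t ≡ 2 (mod 5).
    The inverse of 2 mod 5 is 3 (since 2·3 = 6 = 1·5 + 1), so t ≡ 3·2 = 6 ≡ 1 (mod 5).
    Then x = 113 + 1092·1 = 1205, valid modulo lcm(1092, 5) = 5460: x ≡ 1205 (mod 5460).
Verify against each original: 1205 mod 7 = 1, 1205 mod 3 = 2, 1205 mod 4 = 1, 1205 mod 13 = 9, 1205 mod 5 = 0.

x ≡ 1205 (mod 5460).


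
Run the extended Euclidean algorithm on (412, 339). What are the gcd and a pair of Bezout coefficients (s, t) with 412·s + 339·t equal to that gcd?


Euclidean algorithm on (412, 339) — divide until remainder is 0:
  412 = 1 · 339 + 73
  339 = 4 · 73 + 47
  73 = 1 · 47 + 26
  47 = 1 · 26 + 21
  26 = 1 · 21 + 5
  21 = 4 · 5 + 1
  5 = 5 · 1 + 0
gcd(412, 339) = 1.
Track Bezout coefficients alongside the remainders: start with r₀ = 412 = a·1 + b·0 (s = 1, t = 0) and r₁ = 339 = a·0 + b·1 (s = 0, t = 1); each new remainder r_{k+1} = r_{k-1} − q_k·r_k inherits s_{k+1} = s_{k-1} − q_k·s_k, t_{k+1} = t_{k-1} − q_k·t_k, so r_k = a·s_k + b·t_k at every step:
  q = 1: r = 73, s = 1 − 1·0 = 1, t = 0 − 1·1 = -1  (check: 412·1 + 339·(-1) = 73)
  q = 4: r = 47, s = 0 − 4·1 = -4, t = 1 − 4·(-1) = 5  (check: 412·(-4) + 339·5 = 47)
  q = 1: r = 26, s = 1 − 1·(-4) = 5, t = -1 − 1·5 = -6  (check: 412·5 + 339·(-6) = 26)
  q = 1: r = 21, s = -4 − 1·5 = -9, t = 5 − 1·(-6) = 11  (check: 412·(-9) + 339·11 = 21)
  q = 1: r = 5, s = 5 − 1·(-9) = 14, t = -6 − 1·11 = -17  (check: 412·14 + 339·(-17) = 5)
  q = 4: r = 1, s = -9 − 4·14 = -65, t = 11 − 4·(-17) = 79  (check: 412·(-65) + 339·79 = 1)
The row with r = 1 (the gcd) gives the Bezout coefficients s = -65, t = 79.
Result: 412 · (-65) + 339 · (79) = 1.

gcd(412, 339) = 1; s = -65, t = 79 (check: 412·(-65) + 339·79 = 1).


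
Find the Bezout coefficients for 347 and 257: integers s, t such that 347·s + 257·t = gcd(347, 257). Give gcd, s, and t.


Euclidean algorithm on (347, 257) — divide until remainder is 0:
  347 = 1 · 257 + 90
  257 = 2 · 90 + 77
  90 = 1 · 77 + 13
  77 = 5 · 13 + 12
  13 = 1 · 12 + 1
  12 = 12 · 1 + 0
gcd(347, 257) = 1.
Track Bezout coefficients alongside the remainders: start with r₀ = 347 = a·1 + b·0 (s = 1, t = 0) and r₁ = 257 = a·0 + b·1 (s = 0, t = 1); each new remainder r_{k+1} = r_{k-1} − q_k·r_k inherits s_{k+1} = s_{k-1} − q_k·s_k, t_{k+1} = t_{k-1} − q_k·t_k, so r_k = a·s_k + b·t_k at every step:
  q = 1: r = 90, s = 1 − 1·0 = 1, t = 0 − 1·1 = -1  (check: 347·1 + 257·(-1) = 90)
  q = 2: r = 77, s = 0 − 2·1 = -2, t = 1 − 2·(-1) = 3  (check: 347·(-2) + 257·3 = 77)
  q = 1: r = 13, s = 1 − 1·(-2) = 3, t = -1 − 1·3 = -4  (check: 347·3 + 257·(-4) = 13)
  q = 5: r = 12, s = -2 − 5·3 = -17, t = 3 − 5·(-4) = 23  (check: 347·(-17) + 257·23 = 12)
  q = 1: r = 1, s = 3 − 1·(-17) = 20, t = -4 − 1·23 = -27  (check: 347·20 + 257·(-27) = 1)
The row with r = 1 (the gcd) gives the Bezout coefficients s = 20, t = -27.
Result: 347 · (20) + 257 · (-27) = 1.

gcd(347, 257) = 1; s = 20, t = -27 (check: 347·20 + 257·(-27) = 1).


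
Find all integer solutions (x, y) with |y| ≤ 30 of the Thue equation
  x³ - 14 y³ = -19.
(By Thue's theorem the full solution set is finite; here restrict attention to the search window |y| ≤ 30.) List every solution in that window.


The equation is x³ - 14y³ = -19. For fixed y, x³ = 14·y³ − 19, so a solution requires the RHS to be a perfect cube.
Strategy: iterate y from -30 to 30, compute RHS = 14·y³ − 19, and check whether it is a (positive or negative) perfect cube.
Check small values of y:
  y = 0: RHS = -19 is not a perfect cube.
  y = 1: RHS = -5 is not a perfect cube.
  y = -1: RHS = -33 is not a perfect cube.
  y = 2: RHS = 93 is not a perfect cube.
  y = -2: RHS = -131 is not a perfect cube.
  y = 3: RHS = 359 is not a perfect cube.
  y = -3: RHS = -397 is not a perfect cube.
Continuing the search up to |y| = 30 finds no solutions either.
No (x, y) in the scanned range satisfies the equation.

No integer solutions with |y| ≤ 30.


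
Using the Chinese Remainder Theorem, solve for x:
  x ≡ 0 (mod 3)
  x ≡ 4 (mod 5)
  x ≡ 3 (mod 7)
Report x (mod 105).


Moduli 3, 5, 7 are pairwise coprime; by CRT there is a unique solution modulo M = 3 · 5 · 7 = 105.
Solve pairwise, accumulating the modulus:
  Start with x ≡ 0 (mod 3).
  Combine with x ≡ 4 (mod 5): since gcd(3, 5) = 1, we get a unique residue mod 15.
    Write x = 0 + 3·t and substitute into x ≡ 4 (mod 5): 3·t ≡ 4 − 0 = 4 (mod 5).
    The inverse of 3 mod 5 is 2 (since 3·2 = 6 = 1·5 + 1), so t ≡ 2·4 = 8 ≡ 3 (mod 5).
    Then x = 0 + 3·3 = 9, valid modulo lcm(3, 5) = 15: x ≡ 9 (mod 15).
  Combine with x ≡ 3 (mod 7): since gcd(15, 7) = 1, we get a unique residue mod 105.
    Write x = 9 + 15·t and substitute into x ≡ 3 (mod 7): 15·t ≡ 3 − 9 = -6 (mod 7).
    Reduce coefficients mod 7: 1·t ≡ 1 (mod 7).
    So t ≡ 1 (mod 7).
    Then x = 9 + 15·1 = 24, valid modulo lcm(15, 7) = 105: x ≡ 24 (mod 105).
Verify: 24 mod 3 = 0 ✓, 24 mod 5 = 4 ✓, 24 mod 7 = 3 ✓.

x ≡ 24 (mod 105).


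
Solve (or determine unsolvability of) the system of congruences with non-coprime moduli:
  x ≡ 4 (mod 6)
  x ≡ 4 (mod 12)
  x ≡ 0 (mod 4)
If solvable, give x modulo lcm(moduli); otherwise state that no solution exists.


Moduli 6, 12, 4 are not pairwise coprime, so CRT works modulo lcm(m_i) when all pairwise compatibility conditions hold.
Pairwise compatibility: gcd(m_i, m_j) must divide a_i - a_j for every pair.
Merge one congruence at a time:
  Start: x ≡ 4 (mod 6).
  Combine with x ≡ 4 (mod 12): gcd(6, 12) = 6; 4 - 4 = 0, which IS divisible by 6, so compatible.
    Write x = 4 + 6·t and substitute into x ≡ 4 (mod 12): 6·t ≡ 4 − 4 = 0 (mod 12).
    Divide the congruence (and modulus) by g = 6: 1·t ≡ 0 (mod 2).
    So t ≡ 0 (mod 2).
    Then x = 4 + 6·0 = 4, valid modulo lcm(6, 12) = 12: x ≡ 4 (mod 12).
  Combine with x ≡ 0 (mod 4): gcd(12, 4) = 4; 0 - 4 = -4, which IS divisible by 4, so compatible.
    Write x = 4 + 12·t and substitute into x ≡ 0 (mod 4): 12·t ≡ 0 − 4 = -4 (mod 4).
    Divide the congruence (and modulus) by g = 4: 3·t ≡ -1 (mod 1).
    Modulo 1 every t works; take t = 0.
    Then x = 4 + 12·0 = 4, valid modulo lcm(12, 4) = 12: x ≡ 4 (mod 12).
Verify: 4 mod 6 = 4, 4 mod 12 = 4, 4 mod 4 = 0.

x ≡ 4 (mod 12).


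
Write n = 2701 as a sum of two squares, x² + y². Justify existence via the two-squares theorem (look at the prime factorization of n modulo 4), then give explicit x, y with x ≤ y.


Step 1: Factor n = 2701 = 37 · 73.
Step 2: Check the mod-4 condition on each prime factor: 37 ≡ 1 (mod 4), exponent 1; 73 ≡ 1 (mod 4), exponent 1.
All primes ≡ 3 (mod 4) appear to even exponent (or don't appear), so by the two-squares theorem n IS expressible as a sum of two squares.
Step 3: Build a representation. Here n = 37 · 73 is a product of primes ≡ 1 (mod 4). Each prime p ≡ 1 (mod 4) is itself a sum of two squares; find a² by testing p − a² for a perfect square:
  37: 37 − 1² = 36 = 6² ⇒ 37 = 1² + 6².
  73: 73 − 1² = 72, 73 − 2² = 69, 73 − 3² = 64 = 8² ⇒ 73 = 3² + 8².
  Combine using the Brahmagupta–Fibonacci identity (a² + b²)(c² + d²) = (ac − bd)² + (ad + bc)² = (ac + bd)² + (ad − bc)²:
  37 · 73 = 2701: from (1² + 6²)(3² + 8²), take (1·3 − 6·8, 1·8 + 6·3) = (3 − 48, 8 + 18) = (-45, 26); dropping signs (only squares matter) gives (45, 26); check 45² + 26² = 2025 + 676 = 2701 ✓.
Step 4: Order so x ≤ y and verify: 26² + 45² = 676 + 2025 = 2701 = n. ✓

n = 2701 = 26² + 45² (one valid representation with x ≤ y).


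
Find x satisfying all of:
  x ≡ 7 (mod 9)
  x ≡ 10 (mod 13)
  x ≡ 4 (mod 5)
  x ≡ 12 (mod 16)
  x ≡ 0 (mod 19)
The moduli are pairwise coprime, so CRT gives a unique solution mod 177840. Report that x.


Product of moduli M = 9 · 13 · 5 · 16 · 19 = 177840.
Merge one congruence at a time:
  Start: x ≡ 7 (mod 9).
  Combine with x ≡ 10 (mod 13); new modulus lcm = 117.
    Write x = 7 + 9·t and substitute into x ≡ 10 (mod 13): 9·t ≡ 10 − 7 = 3 (mod 13).
    The inverse of 9 mod 13 is 3 (since 9·3 = 27 = 2·13 + 1), so t ≡ 3·3 = 9 ≡ 9 (mod 13).
    Then x = 7 + 9·9 = 88, valid modulo lcm(9, 13) = 117: x ≡ 88 (mod 117).
  Combine with x ≡ 4 (mod 5); new modulus lcm = 585.
    Write x = 88 + 117·t and substitute into x ≡ 4 (mod 5): 117·t ≡ 4 − 88 = -84 (mod 5).
    Reduce coefficients mod 5: 2·t ≡ 1 (mod 5).
    The inverse of 2 mod 5 is 3 (since 2·3 = 6 = 1·5 + 1), so t ≡ 3·1 = 3 ≡ 3 (mod 5).
    Then x = 88 + 117·3 = 439, valid modulo lcm(117, 5) = 585: x ≡ 439 (mod 585).
  Combine with x ≡ 12 (mod 16); new modulus lcm = 9360.
    Write x = 439 + 585·t and substitute into x ≡ 12 (mod 16): 585·t ≡ 12 − 439 = -427 (mod 16).
    Reduce coefficients mod 16: 9·t ≡ 5 (mod 16).
    The inverse of 9 mod 16 is 9 (since 9·9 = 81 = 5·16 + 1), so t ≡ 9·5 = 45 ≡ 13 (mod 16).
    Then x = 439 + 585·13 = 8044, valid modulo lcm(585, 16) = 9360: x ≡ 8044 (mod 9360).
  Combine with x ≡ 0 (mod 19); new modulus lcm = 177840.
    Write x = 8044 + 9360·t and substitute into x ≡ 0 (mod 19): 9360·t ≡ 0 − 8044 = -8044 (mod 19).
    Reduce coefficients mod 19: 12·t ≡ 12 (mod 19).
    The inverse of 12 mod 19 is 8 (since 12·8 = 96 = 5·19 + 1), so t ≡ 8·12 = 96 ≡ 1 (mod 19).
    Then x = 8044 + 9360·1 = 17404, valid modulo lcm(9360, 19) = 177840: x ≡ 17404 (mod 177840).
Verify against each original: 17404 mod 9 = 7, 17404 mod 13 = 10, 17404 mod 5 = 4, 17404 mod 16 = 12, 17404 mod 19 = 0.

x ≡ 17404 (mod 177840).


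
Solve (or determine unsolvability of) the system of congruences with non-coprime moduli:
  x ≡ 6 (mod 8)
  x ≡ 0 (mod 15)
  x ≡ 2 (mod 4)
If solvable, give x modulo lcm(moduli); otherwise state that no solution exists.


Moduli 8, 15, 4 are not pairwise coprime, so CRT works modulo lcm(m_i) when all pairwise compatibility conditions hold.
Pairwise compatibility: gcd(m_i, m_j) must divide a_i - a_j for every pair.
Merge one congruence at a time:
  Start: x ≡ 6 (mod 8).
  Combine with x ≡ 0 (mod 15): gcd(8, 15) = 1; 0 - 6 = -6, which IS divisible by 1, so compatible.
    Write x = 6 + 8·t and substitute into x ≡ 0 (mod 15): 8·t ≡ 0 − 6 = -6 (mod 15).
    Reduce coefficients mod 15: 8·t ≡ 9 (mod 15).
    The inverse of 8 mod 15 is 2 (since 8·2 = 16 = 1·15 + 1), so t ≡ 2·9 = 18 ≡ 3 (mod 15).
    Then x = 6 + 8·3 = 30, valid modulo lcm(8, 15) = 120: x ≡ 30 (mod 120).
  Combine with x ≡ 2 (mod 4): gcd(120, 4) = 4; 2 - 30 = -28, which IS divisible by 4, so compatible.
    Write x = 30 + 120·t and substitute into x ≡ 2 (mod 4): 120·t ≡ 2 − 30 = -28 (mod 4).
    Divide the congruence (and modulus) by g = 4: 30·t ≡ -7 (mod 1).
    Modulo 1 every t works; take t = 0.
    Then x = 30 + 120·0 = 30, valid modulo lcm(120, 4) = 120: x ≡ 30 (mod 120).
Verify: 30 mod 8 = 6, 30 mod 15 = 0, 30 mod 4 = 2.

x ≡ 30 (mod 120).


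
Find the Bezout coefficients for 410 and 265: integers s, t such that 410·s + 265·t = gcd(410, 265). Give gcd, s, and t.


Euclidean algorithm on (410, 265) — divide until remainder is 0:
  410 = 1 · 265 + 145
  265 = 1 · 145 + 120
  145 = 1 · 120 + 25
  120 = 4 · 25 + 20
  25 = 1 · 20 + 5
  20 = 4 · 5 + 0
gcd(410, 265) = 5.
Track Bezout coefficients alongside the remainders: start with r₀ = 410 = a·1 + b·0 (s = 1, t = 0) and r₁ = 265 = a·0 + b·1 (s = 0, t = 1); each new remainder r_{k+1} = r_{k-1} − q_k·r_k inherits s_{k+1} = s_{k-1} − q_k·s_k, t_{k+1} = t_{k-1} − q_k·t_k, so r_k = a·s_k + b·t_k at every step:
  q = 1: r = 145, s = 1 − 1·0 = 1, t = 0 − 1·1 = -1  (check: 410·1 + 265·(-1) = 145)
  q = 1: r = 120, s = 0 − 1·1 = -1, t = 1 − 1·(-1) = 2  (check: 410·(-1) + 265·2 = 120)
  q = 1: r = 25, s = 1 − 1·(-1) = 2, t = -1 − 1·2 = -3  (check: 410·2 + 265·(-3) = 25)
  q = 4: r = 20, s = -1 − 4·2 = -9, t = 2 − 4·(-3) = 14  (check: 410·(-9) + 265·14 = 20)
  q = 1: r = 5, s = 2 − 1·(-9) = 11, t = -3 − 1·14 = -17  (check: 410·11 + 265·(-17) = 5)
The row with r = 5 (the gcd) gives the Bezout coefficients s = 11, t = -17.
Result: 410 · (11) + 265 · (-17) = 5.

gcd(410, 265) = 5; s = 11, t = -17 (check: 410·11 + 265·(-17) = 5).
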